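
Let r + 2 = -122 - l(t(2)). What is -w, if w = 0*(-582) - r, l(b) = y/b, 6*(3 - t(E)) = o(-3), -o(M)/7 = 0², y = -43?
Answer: -329/3 ≈ -109.67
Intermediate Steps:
o(M) = 0 (o(M) = -7*0² = -7*0 = 0)
t(E) = 3 (t(E) = 3 - ⅙*0 = 3 + 0 = 3)
l(b) = -43/b
r = -329/3 (r = -2 + (-122 - (-43)/3) = -2 + (-122 - 1*(-43/3)) = -2 + (-122 + 43/3) = -2 - 323/3 = -329/3 ≈ -109.67)
w = 329/3 (w = 0*(-582) - 1*(-329/3) = 0 + 329/3 = 329/3 ≈ 109.67)
-w = -1*329/3 = -329/3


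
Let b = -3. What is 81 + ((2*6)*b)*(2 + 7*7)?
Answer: -1755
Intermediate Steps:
81 + ((2*6)*b)*(2 + 7*7) = 81 + ((2*6)*(-3))*(2 + 7*7) = 81 + (12*(-3))*(2 + 49) = 81 - 36*51 = 81 - 1836 = -1755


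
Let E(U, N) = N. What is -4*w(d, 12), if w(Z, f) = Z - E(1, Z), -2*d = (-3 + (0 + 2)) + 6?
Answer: 0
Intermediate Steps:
d = -5/2 (d = -((-3 + (0 + 2)) + 6)/2 = -((-3 + 2) + 6)/2 = -(-1 + 6)/2 = -½*5 = -5/2 ≈ -2.5000)
w(Z, f) = 0 (w(Z, f) = Z - Z = 0)
-4*w(d, 12) = -4*0 = 0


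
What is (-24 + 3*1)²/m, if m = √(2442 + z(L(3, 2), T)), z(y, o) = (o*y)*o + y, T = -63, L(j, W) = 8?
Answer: 63*√698/698 ≈ 2.3846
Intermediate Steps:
z(y, o) = y + y*o² (z(y, o) = y*o² + y = y + y*o²)
m = 7*√698 (m = √(2442 + 8*(1 + (-63)²)) = √(2442 + 8*(1 + 3969)) = √(2442 + 8*3970) = √(2442 + 31760) = √34202 = 7*√698 ≈ 184.94)
(-24 + 3*1)²/m = (-24 + 3*1)²/((7*√698)) = (-24 + 3)²*(√698/4886) = (-21)²*(√698/4886) = 441*(√698/4886) = 63*√698/698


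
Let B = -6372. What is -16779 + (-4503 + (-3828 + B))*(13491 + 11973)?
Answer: -374413971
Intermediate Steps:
-16779 + (-4503 + (-3828 + B))*(13491 + 11973) = -16779 + (-4503 + (-3828 - 6372))*(13491 + 11973) = -16779 + (-4503 - 10200)*25464 = -16779 - 14703*25464 = -16779 - 374397192 = -374413971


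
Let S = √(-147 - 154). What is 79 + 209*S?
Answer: 79 + 209*I*√301 ≈ 79.0 + 3626.0*I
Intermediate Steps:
S = I*√301 (S = √(-301) = I*√301 ≈ 17.349*I)
79 + 209*S = 79 + 209*(I*√301) = 79 + 209*I*√301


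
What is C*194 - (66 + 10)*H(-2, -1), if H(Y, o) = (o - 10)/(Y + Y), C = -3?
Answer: -791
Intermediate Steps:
H(Y, o) = (-10 + o)/(2*Y) (H(Y, o) = (-10 + o)/((2*Y)) = (-10 + o)*(1/(2*Y)) = (-10 + o)/(2*Y))
C*194 - (66 + 10)*H(-2, -1) = -3*194 - (66 + 10)*(½)*(-10 - 1)/(-2) = -582 - 76*(½)*(-½)*(-11) = -582 - 76*11/4 = -582 - 1*209 = -582 - 209 = -791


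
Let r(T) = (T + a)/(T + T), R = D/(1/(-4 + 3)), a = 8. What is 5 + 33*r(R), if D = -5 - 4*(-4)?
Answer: 19/2 ≈ 9.5000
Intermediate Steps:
D = 11 (D = -5 + 16 = 11)
R = -11 (R = 11/(1/(-4 + 3)) = 11/(1/(-1)) = 11/(-1) = 11*(-1) = -11)
r(T) = (8 + T)/(2*T) (r(T) = (T + 8)/(T + T) = (8 + T)/((2*T)) = (8 + T)*(1/(2*T)) = (8 + T)/(2*T))
5 + 33*r(R) = 5 + 33*((½)*(8 - 11)/(-11)) = 5 + 33*((½)*(-1/11)*(-3)) = 5 + 33*(3/22) = 5 + 9/2 = 19/2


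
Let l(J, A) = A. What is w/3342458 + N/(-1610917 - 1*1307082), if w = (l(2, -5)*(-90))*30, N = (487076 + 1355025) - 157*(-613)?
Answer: -65708507532/99523358179 ≈ -0.66023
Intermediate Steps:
N = 1938342 (N = 1842101 + 96241 = 1938342)
w = 13500 (w = -5*(-90)*30 = 450*30 = 13500)
w/3342458 + N/(-1610917 - 1*1307082) = 13500/3342458 + 1938342/(-1610917 - 1*1307082) = 13500*(1/3342458) + 1938342/(-1610917 - 1307082) = 6750/1671229 + 1938342/(-2917999) = 6750/1671229 + 1938342*(-1/2917999) = 6750/1671229 - 39558/59551 = -65708507532/99523358179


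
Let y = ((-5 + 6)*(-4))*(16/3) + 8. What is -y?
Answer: 40/3 ≈ 13.333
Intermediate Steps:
y = -40/3 (y = (1*(-4))*(16*(1/3)) + 8 = -4*16/3 + 8 = -64/3 + 8 = -40/3 ≈ -13.333)
-y = -1*(-40/3) = 40/3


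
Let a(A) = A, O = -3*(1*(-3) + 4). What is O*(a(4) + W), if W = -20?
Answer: 48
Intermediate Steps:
O = -3 (O = -3*(-3 + 4) = -3*1 = -3)
O*(a(4) + W) = -3*(4 - 20) = -3*(-16) = 48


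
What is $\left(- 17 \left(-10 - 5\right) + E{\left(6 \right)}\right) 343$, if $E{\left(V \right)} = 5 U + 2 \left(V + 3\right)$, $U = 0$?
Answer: $93639$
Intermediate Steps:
$E{\left(V \right)} = 6 + 2 V$ ($E{\left(V \right)} = 5 \cdot 0 + 2 \left(V + 3\right) = 0 + 2 \left(3 + V\right) = 0 + \left(6 + 2 V\right) = 6 + 2 V$)
$\left(- 17 \left(-10 - 5\right) + E{\left(6 \right)}\right) 343 = \left(- 17 \left(-10 - 5\right) + \left(6 + 2 \cdot 6\right)\right) 343 = \left(- 17 \left(-10 - 5\right) + \left(6 + 12\right)\right) 343 = \left(\left(-17\right) \left(-15\right) + 18\right) 343 = \left(255 + 18\right) 343 = 273 \cdot 343 = 93639$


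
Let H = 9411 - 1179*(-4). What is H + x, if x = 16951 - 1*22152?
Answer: 8926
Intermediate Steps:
x = -5201 (x = 16951 - 22152 = -5201)
H = 14127 (H = 9411 + 4716 = 14127)
H + x = 14127 - 5201 = 8926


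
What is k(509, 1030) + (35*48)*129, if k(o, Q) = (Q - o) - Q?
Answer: 216211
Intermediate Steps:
k(o, Q) = -o
k(509, 1030) + (35*48)*129 = -1*509 + (35*48)*129 = -509 + 1680*129 = -509 + 216720 = 216211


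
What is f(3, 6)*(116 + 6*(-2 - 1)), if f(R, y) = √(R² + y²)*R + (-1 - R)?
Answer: -392 + 882*√5 ≈ 1580.2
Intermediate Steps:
f(R, y) = -1 - R + R*√(R² + y²) (f(R, y) = R*√(R² + y²) + (-1 - R) = -1 - R + R*√(R² + y²))
f(3, 6)*(116 + 6*(-2 - 1)) = (-1 - 1*3 + 3*√(3² + 6²))*(116 + 6*(-2 - 1)) = (-1 - 3 + 3*√(9 + 36))*(116 + 6*(-3)) = (-1 - 3 + 3*√45)*(116 - 18) = (-1 - 3 + 3*(3*√5))*98 = (-1 - 3 + 9*√5)*98 = (-4 + 9*√5)*98 = -392 + 882*√5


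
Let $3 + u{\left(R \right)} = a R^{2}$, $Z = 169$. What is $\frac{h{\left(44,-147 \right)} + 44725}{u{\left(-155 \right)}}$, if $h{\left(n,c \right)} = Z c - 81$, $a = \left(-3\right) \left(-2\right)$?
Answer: $\frac{19801}{144147} \approx 0.13737$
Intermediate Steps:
$a = 6$
$h{\left(n,c \right)} = -81 + 169 c$ ($h{\left(n,c \right)} = 169 c - 81 = -81 + 169 c$)
$u{\left(R \right)} = -3 + 6 R^{2}$
$\frac{h{\left(44,-147 \right)} + 44725}{u{\left(-155 \right)}} = \frac{\left(-81 + 169 \left(-147\right)\right) + 44725}{-3 + 6 \left(-155\right)^{2}} = \frac{\left(-81 - 24843\right) + 44725}{-3 + 6 \cdot 24025} = \frac{-24924 + 44725}{-3 + 144150} = \frac{19801}{144147}$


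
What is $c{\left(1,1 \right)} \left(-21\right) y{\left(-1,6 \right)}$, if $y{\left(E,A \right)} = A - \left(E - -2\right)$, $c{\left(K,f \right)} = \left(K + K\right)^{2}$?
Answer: $-420$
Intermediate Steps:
$c{\left(K,f \right)} = 4 K^{2}$ ($c{\left(K,f \right)} = \left(2 K\right)^{2} = 4 K^{2}$)
$y{\left(E,A \right)} = -2 + A - E$ ($y{\left(E,A \right)} = A - \left(E + 2\right) = A - \left(2 + E\right) = -2 + A - E$)
$c{\left(1,1 \right)} \left(-21\right) y{\left(-1,6 \right)} = 4 \cdot 1^{2} \left(-21\right) \left(-2 + 6 - -1\right) = 4 \cdot 1 \left(-21\right) \left(-2 + 6 + 1\right) = 4 \left(-21\right) 5 = \left(-84\right) 5 = -420$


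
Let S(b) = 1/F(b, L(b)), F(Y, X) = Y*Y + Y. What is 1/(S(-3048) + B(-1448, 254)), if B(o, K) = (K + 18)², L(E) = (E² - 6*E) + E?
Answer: 9287256/687108347905 ≈ 1.3516e-5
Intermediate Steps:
L(E) = E² - 5*E
F(Y, X) = Y + Y² (F(Y, X) = Y² + Y = Y + Y²)
B(o, K) = (18 + K)²
S(b) = 1/(b*(1 + b))
1/(S(-3048) + B(-1448, 254)) = 1/(1/((-3048)*(1 - 3048)) + (18 + 254)²) = 1/(-1/3048/(-3047) + 272²) = 1/(-1/3048*(-1/3047) + 73984) = 1/(1/9287256 + 73984) = 1/(687108347905/9287256) = 9287256/687108347905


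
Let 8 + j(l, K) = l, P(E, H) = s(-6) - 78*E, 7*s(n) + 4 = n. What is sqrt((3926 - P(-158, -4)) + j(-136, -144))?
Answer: 2*I*sqrt(104622)/7 ≈ 92.415*I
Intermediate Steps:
s(n) = -4/7 + n/7
P(E, H) = -10/7 - 78*E (P(E, H) = (-4/7 + (1/7)*(-6)) - 78*E = (-4/7 - 6/7) - 78*E = -10/7 - 78*E)
j(l, K) = -8 + l
sqrt((3926 - P(-158, -4)) + j(-136, -144)) = sqrt((3926 - (-10/7 - 78*(-158))) + (-8 - 136)) = sqrt((3926 - (-10/7 + 12324)) - 144) = sqrt((3926 - 1*86258/7) - 144) = sqrt((3926 - 86258/7) - 144) = sqrt(-58776/7 - 144) = sqrt(-59784/7) = 2*I*sqrt(104622)/7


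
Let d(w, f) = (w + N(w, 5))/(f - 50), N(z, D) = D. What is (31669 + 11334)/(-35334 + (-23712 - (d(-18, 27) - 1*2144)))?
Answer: -989069/1308759 ≈ -0.75573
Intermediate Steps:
d(w, f) = (5 + w)/(-50 + f) (d(w, f) = (w + 5)/(f - 50) = (5 + w)/(-50 + f))
(31669 + 11334)/(-35334 + (-23712 - (d(-18, 27) - 1*2144))) = (31669 + 11334)/(-35334 + (-23712 - ((5 - 18)/(-50 + 27) - 1*2144))) = 43003/(-35334 + (-23712 - (-13/(-23) - 2144))) = 43003/(-35334 + (-23712 - (-1/23*(-13) - 2144))) = 43003/(-35334 + (-23712 - (13/23 - 2144))) = 43003/(-35334 + (-23712 - 1*(-49299/23))) = 43003/(-35334 + (-23712 + 49299/23)) = 43003/(-35334 - 496077/23) = 43003/(-1308759/23) = 43003*(-23/1308759) = -989069/1308759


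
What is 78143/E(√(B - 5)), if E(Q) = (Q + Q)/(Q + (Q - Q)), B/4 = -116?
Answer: 78143/2 ≈ 39072.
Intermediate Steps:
B = -464 (B = 4*(-116) = -464)
E(Q) = 2 (E(Q) = (2*Q)/(Q + 0) = (2*Q)/Q = 2)
78143/E(√(B - 5)) = 78143/2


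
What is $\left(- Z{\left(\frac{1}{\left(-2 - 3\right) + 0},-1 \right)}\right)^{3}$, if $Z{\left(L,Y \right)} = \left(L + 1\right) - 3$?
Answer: $\frac{1331}{125} \approx 10.648$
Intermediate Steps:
$Z{\left(L,Y \right)} = -2 + L$ ($Z{\left(L,Y \right)} = \left(1 + L\right) - 3 = -2 + L$)
$\left(- Z{\left(\frac{1}{\left(-2 - 3\right) + 0},-1 \right)}\right)^{3} = \left(- (-2 + \frac{1}{\left(-2 - 3\right) + 0})\right)^{3} = \left(- (-2 + \frac{1}{-5 + 0})\right)^{3} = \left(- (-2 + \frac{1}{-5})\right)^{3} = \left(- (-2 - \frac{1}{5})\right)^{3} = \left(\left(-1\right) \left(- \frac{11}{5}\right)\right)^{3} = \left(\frac{11}{5}\right)^{3} = \frac{1331}{125}$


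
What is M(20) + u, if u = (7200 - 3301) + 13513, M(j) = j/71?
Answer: 1236272/71 ≈ 17412.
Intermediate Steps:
M(j) = j/71 (M(j) = j*(1/71) = j/71)
u = 17412 (u = 3899 + 13513 = 17412)
M(20) + u = (1/71)*20 + 17412 = 20/71 + 17412 = 1236272/71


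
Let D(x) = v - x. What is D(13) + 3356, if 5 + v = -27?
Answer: 3311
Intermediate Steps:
v = -32 (v = -5 - 27 = -32)
D(x) = -32 - x
D(13) + 3356 = (-32 - 1*13) + 3356 = (-32 - 13) + 3356 = -45 + 3356 = 3311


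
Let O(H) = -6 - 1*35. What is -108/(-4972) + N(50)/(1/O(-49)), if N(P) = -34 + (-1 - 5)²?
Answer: -101899/1243 ≈ -81.978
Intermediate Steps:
O(H) = -41 (O(H) = -6 - 35 = -41)
N(P) = 2 (N(P) = -34 + (-6)² = -34 + 36 = 2)
-108/(-4972) + N(50)/(1/O(-49)) = -108/(-4972) + 2/(1/(-41)) = -108*(-1/4972) + 2/(-1/41) = 27/1243 + 2*(-41) = 27/1243 - 82 = -101899/1243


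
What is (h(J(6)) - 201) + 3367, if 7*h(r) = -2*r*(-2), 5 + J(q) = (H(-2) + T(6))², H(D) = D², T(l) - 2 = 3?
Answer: 22466/7 ≈ 3209.4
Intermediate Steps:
T(l) = 5 (T(l) = 2 + 3 = 5)
J(q) = 76 (J(q) = -5 + ((-2)² + 5)² = -5 + (4 + 5)² = -5 + 9² = -5 + 81 = 76)
h(r) = 4*r/7 (h(r) = (-2*r*(-2))/7 = (-(-4)*r)/7 = (4*r)/7 = 4*r/7)
(h(J(6)) - 201) + 3367 = ((4/7)*76 - 201) + 3367 = (304/7 - 201) + 3367 = -1103/7 + 3367 = 22466/7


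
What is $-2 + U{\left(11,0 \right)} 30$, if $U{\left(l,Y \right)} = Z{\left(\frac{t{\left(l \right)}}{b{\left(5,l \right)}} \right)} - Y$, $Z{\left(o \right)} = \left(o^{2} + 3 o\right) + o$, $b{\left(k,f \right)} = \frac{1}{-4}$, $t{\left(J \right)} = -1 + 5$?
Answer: $5758$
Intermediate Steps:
$t{\left(J \right)} = 4$
$b{\left(k,f \right)} = - \frac{1}{4}$
$Z{\left(o \right)} = o^{2} + 4 o$
$U{\left(l,Y \right)} = 192 - Y$ ($U{\left(l,Y \right)} = \frac{4}{- \frac{1}{4}} \left(4 + \frac{4}{- \frac{1}{4}}\right) - Y = 4 \left(-4\right) \left(4 + 4 \left(-4\right)\right) - Y = - 16 \left(4 - 16\right) - Y = \left(-16\right) \left(-12\right) - Y = 192 - Y$)
$-2 + U{\left(11,0 \right)} 30 = -2 + \left(192 - 0\right) 30 = -2 + \left(192 + 0\right) 30 = -2 + 192 \cdot 30 = -2 + 5760 = 5758$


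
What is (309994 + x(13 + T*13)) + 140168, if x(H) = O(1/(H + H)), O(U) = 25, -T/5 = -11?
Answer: 450187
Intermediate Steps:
T = 55 (T = -5*(-11) = 55)
x(H) = 25
(309994 + x(13 + T*13)) + 140168 = (309994 + 25) + 140168 = 310019 + 140168 = 450187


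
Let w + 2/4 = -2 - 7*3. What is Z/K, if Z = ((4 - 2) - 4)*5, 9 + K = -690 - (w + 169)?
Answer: 20/1689 ≈ 0.011841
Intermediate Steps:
w = -47/2 (w = -1/2 + (-2 - 7*3) = -1/2 + (-2 - 21) = -1/2 - 23 = -47/2 ≈ -23.500)
K = -1689/2 (K = -9 + (-690 - (-47/2 + 169)) = -9 + (-690 - 1*291/2) = -9 + (-690 - 291/2) = -9 - 1671/2 = -1689/2 ≈ -844.50)
Z = -10 (Z = (2 - 4)*5 = -2*5 = -10)
Z/K = -10/(-1689/2) = -10*(-2/1689) = 20/1689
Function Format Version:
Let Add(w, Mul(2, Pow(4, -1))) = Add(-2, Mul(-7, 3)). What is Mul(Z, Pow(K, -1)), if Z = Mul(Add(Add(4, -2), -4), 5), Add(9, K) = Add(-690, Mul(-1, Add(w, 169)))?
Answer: Rational(20, 1689) ≈ 0.011841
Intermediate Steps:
w = Rational(-47, 2) (w = Add(Rational(-1, 2), Add(-2, Mul(-7, 3))) = Add(Rational(-1, 2), Add(-2, -21)) = Add(Rational(-1, 2), -23) = Rational(-47, 2) ≈ -23.500)
K = Rational(-1689, 2) (K = Add(-9, Add(-690, Mul(-1, Add(Rational(-47, 2), 169)))) = Add(-9, Add(-690, Mul(-1, Rational(291, 2)))) = Add(-9, Add(-690, Rational(-291, 2))) = Add(-9, Rational(-1671, 2)) = Rational(-1689, 2) ≈ -844.50)
Z = -10 (Z = Mul(Add(2, -4), 5) = Mul(-2, 5) = -10)
Mul(Z, Pow(K, -1)) = Mul(-10, Pow(Rational(-1689, 2), -1)) = Mul(-10, Rational(-2, 1689)) = Rational(20, 1689)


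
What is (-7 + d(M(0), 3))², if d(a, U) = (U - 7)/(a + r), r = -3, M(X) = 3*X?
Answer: 289/9 ≈ 32.111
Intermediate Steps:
d(a, U) = (-7 + U)/(-3 + a) (d(a, U) = (U - 7)/(a - 3) = (-7 + U)/(-3 + a))
(-7 + d(M(0), 3))² = (-7 + (-7 + 3)/(-3 + 3*0))² = (-7 - 4/(-3 + 0))² = (-7 - 4/(-3))² = (-7 - ⅓*(-4))² = (-7 + 4/3)² = (-17/3)² = 289/9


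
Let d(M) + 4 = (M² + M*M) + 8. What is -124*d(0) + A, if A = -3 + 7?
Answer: -492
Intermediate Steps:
d(M) = 4 + 2*M² (d(M) = -4 + ((M² + M*M) + 8) = -4 + ((M² + M²) + 8) = -4 + (2*M² + 8) = -4 + (8 + 2*M²) = 4 + 2*M²)
A = 4
-124*d(0) + A = -124*(4 + 2*0²) + 4 = -124*(4 + 2*0) + 4 = -124*(4 + 0) + 4 = -124*4 + 4 = -496 + 4 = -492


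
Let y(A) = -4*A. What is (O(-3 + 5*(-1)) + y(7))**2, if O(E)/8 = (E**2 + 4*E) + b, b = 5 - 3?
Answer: 59536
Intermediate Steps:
b = 2
O(E) = 16 + 8*E**2 + 32*E (O(E) = 8*((E**2 + 4*E) + 2) = 8*(2 + E**2 + 4*E) = 16 + 8*E**2 + 32*E)
(O(-3 + 5*(-1)) + y(7))**2 = ((16 + 8*(-3 + 5*(-1))**2 + 32*(-3 + 5*(-1))) - 4*7)**2 = ((16 + 8*(-3 - 5)**2 + 32*(-3 - 5)) - 28)**2 = ((16 + 8*(-8)**2 + 32*(-8)) - 28)**2 = ((16 + 8*64 - 256) - 28)**2 = ((16 + 512 - 256) - 28)**2 = (272 - 28)**2 = 244**2 = 59536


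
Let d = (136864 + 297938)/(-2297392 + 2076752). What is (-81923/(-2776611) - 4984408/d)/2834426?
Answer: 508934190205944761/570322421498195562 ≈ 0.89236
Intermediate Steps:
d = -217401/110320 (d = 434802/(-220640) = 434802*(-1/220640) = -217401/110320 ≈ -1.9706)
(-81923/(-2776611) - 4984408/d)/2834426 = (-81923/(-2776611) - 4984408/(-217401/110320))/2834426 = (-81923*(-1/2776611) - 4984408*(-110320/217401))*(1/2834426) = (81923/2776611 + 549879890560/217401)*(1/2834426) = (508934190205944761/201212669337)*(1/2834426) = 508934190205944761/570322421498195562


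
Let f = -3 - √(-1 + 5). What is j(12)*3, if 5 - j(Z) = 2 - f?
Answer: -6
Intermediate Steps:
f = -5 (f = -3 - √4 = -3 - 1*2 = -3 - 2 = -5)
j(Z) = -2 (j(Z) = 5 - (2 - 1*(-5)) = 5 - (2 + 5) = 5 - 1*7 = 5 - 7 = -2)
j(12)*3 = -2*3 = -6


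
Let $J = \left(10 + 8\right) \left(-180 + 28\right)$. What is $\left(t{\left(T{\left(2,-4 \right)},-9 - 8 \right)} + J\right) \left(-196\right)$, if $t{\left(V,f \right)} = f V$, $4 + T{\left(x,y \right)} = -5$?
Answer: $506268$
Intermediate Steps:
$T{\left(x,y \right)} = -9$ ($T{\left(x,y \right)} = -4 - 5 = -9$)
$t{\left(V,f \right)} = V f$
$J = -2736$ ($J = 18 \left(-152\right) = -2736$)
$\left(t{\left(T{\left(2,-4 \right)},-9 - 8 \right)} + J\right) \left(-196\right) = \left(- 9 \left(-9 - 8\right) - 2736\right) \left(-196\right) = \left(\left(-9\right) \left(-17\right) - 2736\right) \left(-196\right) = \left(153 - 2736\right) \left(-196\right) = \left(-2583\right) \left(-196\right) = 506268$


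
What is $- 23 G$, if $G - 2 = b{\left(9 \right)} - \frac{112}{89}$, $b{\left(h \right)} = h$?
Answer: $- \frac{19941}{89} \approx -224.06$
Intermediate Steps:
$G = \frac{867}{89}$ ($G = 2 + \left(9 - \frac{112}{89}\right) = 2 + \frac{689}{89} = \frac{867}{89} \approx 9.7416$)
$- 23 G = \left(-23\right) \frac{867}{89} = - \frac{19941}{89}$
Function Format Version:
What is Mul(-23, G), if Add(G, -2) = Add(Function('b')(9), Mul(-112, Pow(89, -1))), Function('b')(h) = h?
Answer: Rational(-19941, 89) ≈ -224.06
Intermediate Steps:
G = Rational(867, 89) (G = Add(2, Add(9, Mul(-112, Pow(89, -1)))) = Add(2, Add(9, Mul(-112, Rational(1, 89)))) = Add(2, Add(9, Rational(-112, 89))) = Add(2, Rational(689, 89)) = Rational(867, 89) ≈ 9.7416)
Mul(-23, G) = Mul(-23, Rational(867, 89)) = Rational(-19941, 89)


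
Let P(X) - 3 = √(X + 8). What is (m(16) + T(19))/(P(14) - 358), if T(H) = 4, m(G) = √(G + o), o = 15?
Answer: -1420/126003 - 355*√31/126003 - 4*√22/126003 - √682/126003 ≈ -0.027312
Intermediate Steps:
P(X) = 3 + √(8 + X) (P(X) = 3 + √(X + 8) = 3 + √(8 + X))
m(G) = √(15 + G) (m(G) = √(G + 15) = √(15 + G))
(m(16) + T(19))/(P(14) - 358) = (√(15 + 16) + 4)/((3 + √(8 + 14)) - 358) = (√31 + 4)/((3 + √22) - 358) = (4 + √31)/(-355 + √22)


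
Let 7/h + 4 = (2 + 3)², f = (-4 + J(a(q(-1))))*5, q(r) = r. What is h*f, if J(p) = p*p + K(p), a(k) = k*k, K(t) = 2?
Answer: -5/3 ≈ -1.6667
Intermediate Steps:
a(k) = k²
J(p) = 2 + p² (J(p) = p*p + 2 = p² + 2 = 2 + p²)
f = -5 (f = (-4 + (2 + ((-1)²)²))*5 = (-4 + (2 + 1²))*5 = (-4 + (2 + 1))*5 = (-4 + 3)*5 = -1*5 = -5)
h = ⅓ (h = 7/(-4 + (2 + 3)²) = 7/(-4 + 5²) = 7/(-4 + 25) = 7/21 = 7*(1/21) = ⅓ ≈ 0.33333)
h*f = (⅓)*(-5) = -5/3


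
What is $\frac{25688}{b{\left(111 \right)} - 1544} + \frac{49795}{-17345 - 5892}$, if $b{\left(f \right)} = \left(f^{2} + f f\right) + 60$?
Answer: $- \frac{278120277}{269061223} \approx -1.0337$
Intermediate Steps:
$b{\left(f \right)} = 60 + 2 f^{2}$ ($b{\left(f \right)} = \left(f^{2} + f^{2}\right) + 60 = 2 f^{2} + 60 = 60 + 2 f^{2}$)
$\frac{25688}{b{\left(111 \right)} - 1544} + \frac{49795}{-17345 - 5892} = \frac{25688}{\left(60 + 2 \cdot 111^{2}\right) - 1544} + \frac{49795}{-17345 - 5892} = \frac{25688}{\left(60 + 2 \cdot 12321\right) - 1544} + \frac{49795}{-23237} = \frac{25688}{\left(60 + 24642\right) - 1544} + 49795 \left(- \frac{1}{23237}\right) = \frac{25688}{24702 - 1544} - \frac{49795}{23237} = \frac{25688}{23158} - \frac{49795}{23237} = 25688 \cdot \frac{1}{23158} - \frac{49795}{23237} = \frac{12844}{11579} - \frac{49795}{23237} = - \frac{278120277}{269061223}$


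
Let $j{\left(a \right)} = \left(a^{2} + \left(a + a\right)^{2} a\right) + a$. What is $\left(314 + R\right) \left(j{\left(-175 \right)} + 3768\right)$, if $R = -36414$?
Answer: $772658480200$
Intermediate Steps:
$j{\left(a \right)} = a + a^{2} + 4 a^{3}$ ($j{\left(a \right)} = \left(a^{2} + \left(2 a\right)^{2} a\right) + a = \left(a^{2} + 4 a^{2} a\right) + a = \left(a^{2} + 4 a^{3}\right) + a = a + a^{2} + 4 a^{3}$)
$\left(314 + R\right) \left(j{\left(-175 \right)} + 3768\right) = \left(314 - 36414\right) \left(- 175 \left(1 - 175 + 4 \left(-175\right)^{2}\right) + 3768\right) = - 36100 \left(- 175 \left(1 - 175 + 4 \cdot 30625\right) + 3768\right) = - 36100 \left(- 175 \left(1 - 175 + 122500\right) + 3768\right) = - 36100 \left(\left(-175\right) 122326 + 3768\right) = - 36100 \left(-21407050 + 3768\right) = \left(-36100\right) \left(-21403282\right) = 772658480200$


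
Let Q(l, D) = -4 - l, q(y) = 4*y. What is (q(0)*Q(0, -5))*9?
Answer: 0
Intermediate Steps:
(q(0)*Q(0, -5))*9 = ((4*0)*(-4 - 1*0))*9 = (0*(-4 + 0))*9 = (0*(-4))*9 = 0*9 = 0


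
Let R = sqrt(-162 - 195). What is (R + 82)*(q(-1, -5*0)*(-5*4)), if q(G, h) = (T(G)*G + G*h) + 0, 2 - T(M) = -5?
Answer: 11480 + 140*I*sqrt(357) ≈ 11480.0 + 2645.2*I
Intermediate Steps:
T(M) = 7 (T(M) = 2 - 1*(-5) = 2 + 5 = 7)
R = I*sqrt(357) (R = sqrt(-357) = I*sqrt(357) ≈ 18.894*I)
q(G, h) = 7*G + G*h (q(G, h) = (7*G + G*h) + 0 = 7*G + G*h)
(R + 82)*(q(-1, -5*0)*(-5*4)) = (I*sqrt(357) + 82)*((-(7 - 5*0))*(-5*4)) = (82 + I*sqrt(357))*(-(7 + 0)*(-20)) = (82 + I*sqrt(357))*(-1*7*(-20)) = (82 + I*sqrt(357))*(-7*(-20)) = (82 + I*sqrt(357))*140 = 11480 + 140*I*sqrt(357)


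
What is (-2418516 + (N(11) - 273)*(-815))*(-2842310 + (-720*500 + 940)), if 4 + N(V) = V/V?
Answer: 7022448399120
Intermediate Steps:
N(V) = -3 (N(V) = -4 + V/V = -4 + 1 = -3)
(-2418516 + (N(11) - 273)*(-815))*(-2842310 + (-720*500 + 940)) = (-2418516 + (-3 - 273)*(-815))*(-2842310 + (-720*500 + 940)) = (-2418516 - 276*(-815))*(-2842310 + (-360000 + 940)) = (-2418516 + 224940)*(-2842310 - 359060) = -2193576*(-3201370) = 7022448399120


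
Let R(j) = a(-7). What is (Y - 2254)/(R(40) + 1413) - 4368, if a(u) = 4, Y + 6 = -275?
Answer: -476307/109 ≈ -4369.8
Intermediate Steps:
Y = -281 (Y = -6 - 275 = -281)
R(j) = 4
(Y - 2254)/(R(40) + 1413) - 4368 = (-281 - 2254)/(4 + 1413) - 4368 = -2535/1417 - 4368 = -2535*1/1417 - 4368 = -195/109 - 4368 = -476307/109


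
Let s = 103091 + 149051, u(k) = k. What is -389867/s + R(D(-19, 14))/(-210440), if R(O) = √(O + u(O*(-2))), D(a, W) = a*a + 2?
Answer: -389867/252142 - 11*I*√3/210440 ≈ -1.5462 - 9.0537e-5*I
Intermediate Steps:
D(a, W) = 2 + a² (D(a, W) = a² + 2 = 2 + a²)
R(O) = √(-O) (R(O) = √(O + O*(-2)) = √(O - 2*O) = √(-O))
s = 252142
-389867/s + R(D(-19, 14))/(-210440) = -389867/252142 + √(-(2 + (-19)²))/(-210440) = -389867*1/252142 + √(-(2 + 361))*(-1/210440) = -389867/252142 + √(-1*363)*(-1/210440) = -389867/252142 + √(-363)*(-1/210440) = -389867/252142 + (11*I*√3)*(-1/210440) = -389867/252142 - 11*I*√3/210440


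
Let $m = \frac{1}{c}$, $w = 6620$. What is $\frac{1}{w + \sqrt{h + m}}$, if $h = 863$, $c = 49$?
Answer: $\frac{81095}{536838328} - \frac{7 \sqrt{2643}}{536838328} \approx 0.00015039$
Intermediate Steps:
$m = \frac{1}{49} \approx 0.020408$
$\frac{1}{w + \sqrt{h + m}} = \frac{1}{6620 + \sqrt{863 + \frac{1}{49}}} = \frac{1}{6620 + \sqrt{\frac{42288}{49}}} = \frac{1}{6620 + \frac{4 \sqrt{2643}}{7}}$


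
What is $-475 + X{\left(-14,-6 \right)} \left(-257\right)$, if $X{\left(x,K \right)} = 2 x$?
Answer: $6721$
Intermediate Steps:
$-475 + X{\left(-14,-6 \right)} \left(-257\right) = -475 + 2 \left(-14\right) \left(-257\right) = -475 - -7196 = -475 + 7196 = 6721$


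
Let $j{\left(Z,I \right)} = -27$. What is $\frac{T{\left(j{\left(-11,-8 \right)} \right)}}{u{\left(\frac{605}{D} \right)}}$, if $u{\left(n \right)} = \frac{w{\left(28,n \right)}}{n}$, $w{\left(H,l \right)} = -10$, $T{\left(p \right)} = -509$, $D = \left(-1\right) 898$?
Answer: $- \frac{61589}{1796} \approx -34.292$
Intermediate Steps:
$D = -898$
$u{\left(n \right)} = - \frac{10}{n}$
$\frac{T{\left(j{\left(-11,-8 \right)} \right)}}{u{\left(\frac{605}{D} \right)}} = - \frac{509}{\left(-10\right) \frac{1}{605 \frac{1}{-898}}} = - \frac{509}{\left(-10\right) \frac{1}{605 \left(- \frac{1}{898}\right)}} = - \frac{509}{\left(-10\right) \frac{1}{- \frac{605}{898}}} = - \frac{509}{\left(-10\right) \left(- \frac{898}{605}\right)} = - \frac{509}{\frac{1796}{121}} = \left(-509\right) \frac{121}{1796} = - \frac{61589}{1796}$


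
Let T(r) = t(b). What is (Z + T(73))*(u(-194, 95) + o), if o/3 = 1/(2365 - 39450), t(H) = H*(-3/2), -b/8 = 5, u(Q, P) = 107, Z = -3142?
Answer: -12229659544/37085 ≈ -3.2977e+5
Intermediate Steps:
b = -40 (b = -8*5 = -40)
t(H) = -3*H/2 (t(H) = H*(-3*½) = H*(-3/2) = -3*H/2)
T(r) = 60 (T(r) = -3/2*(-40) = 60)
o = -3/37085 (o = 3/(2365 - 39450) = 3/(-37085) = 3*(-1/37085) = -3/37085 ≈ -8.0895e-5)
(Z + T(73))*(u(-194, 95) + o) = (-3142 + 60)*(107 - 3/37085) = -3082*3968092/37085 = -12229659544/37085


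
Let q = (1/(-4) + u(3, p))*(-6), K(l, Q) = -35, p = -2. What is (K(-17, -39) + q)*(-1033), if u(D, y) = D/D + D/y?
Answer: 63013/2 ≈ 31507.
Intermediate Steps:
u(D, y) = 1 + D/y
q = 9/2 (q = (1/(-4) + (3 - 2)/(-2))*(-6) = (-¼ - ½*1)*(-6) = (-¼ - ½)*(-6) = -¾*(-6) = 9/2 ≈ 4.5000)
(K(-17, -39) + q)*(-1033) = (-35 + 9/2)*(-1033) = -61/2*(-1033) = 63013/2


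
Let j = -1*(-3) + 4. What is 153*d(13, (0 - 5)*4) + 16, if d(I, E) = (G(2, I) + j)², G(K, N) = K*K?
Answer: 18529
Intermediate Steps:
j = 7 (j = 3 + 4 = 7)
G(K, N) = K²
d(I, E) = 121 (d(I, E) = (2² + 7)² = (4 + 7)² = 11² = 121)
153*d(13, (0 - 5)*4) + 16 = 153*121 + 16 = 18513 + 16 = 18529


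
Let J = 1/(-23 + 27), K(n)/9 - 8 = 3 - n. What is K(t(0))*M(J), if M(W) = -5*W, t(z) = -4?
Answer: -675/4 ≈ -168.75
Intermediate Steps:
K(n) = 99 - 9*n (K(n) = 72 + 9*(3 - n) = 72 + (27 - 9*n) = 99 - 9*n)
J = ¼ (J = 1/4 = ¼ ≈ 0.25000)
K(t(0))*M(J) = (99 - 9*(-4))*(-5*¼) = (99 + 36)*(-5/4) = 135*(-5/4) = -675/4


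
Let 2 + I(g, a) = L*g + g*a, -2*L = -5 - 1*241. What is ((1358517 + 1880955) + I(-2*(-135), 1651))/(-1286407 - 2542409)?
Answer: -1859225/1914408 ≈ -0.97118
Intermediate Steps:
L = 123 (L = -(-5 - 1*241)/2 = -(-5 - 241)/2 = -½*(-246) = 123)
I(g, a) = -2 + 123*g + a*g (I(g, a) = -2 + (123*g + g*a) = -2 + (123*g + a*g) = -2 + 123*g + a*g)
((1358517 + 1880955) + I(-2*(-135), 1651))/(-1286407 - 2542409) = ((1358517 + 1880955) + (-2 + 123*(-2*(-135)) + 1651*(-2*(-135))))/(-1286407 - 2542409) = (3239472 + (-2 + 123*270 + 1651*270))/(-3828816) = (3239472 + (-2 + 33210 + 445770))*(-1/3828816) = (3239472 + 478978)*(-1/3828816) = 3718450*(-1/3828816) = -1859225/1914408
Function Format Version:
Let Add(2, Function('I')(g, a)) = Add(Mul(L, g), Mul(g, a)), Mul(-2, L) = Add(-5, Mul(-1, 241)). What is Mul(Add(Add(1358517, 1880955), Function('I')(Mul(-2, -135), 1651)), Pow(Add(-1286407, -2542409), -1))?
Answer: Rational(-1859225, 1914408) ≈ -0.97118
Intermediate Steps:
L = 123 (L = Mul(Rational(-1, 2), Add(-5, Mul(-1, 241))) = Mul(Rational(-1, 2), Add(-5, -241)) = Mul(Rational(-1, 2), -246) = 123)
Function('I')(g, a) = Add(-2, Mul(123, g), Mul(a, g)) (Function('I')(g, a) = Add(-2, Add(Mul(123, g), Mul(g, a))) = Add(-2, Add(Mul(123, g), Mul(a, g))) = Add(-2, Mul(123, g), Mul(a, g)))
Mul(Add(Add(1358517, 1880955), Function('I')(Mul(-2, -135), 1651)), Pow(Add(-1286407, -2542409), -1)) = Mul(Add(Add(1358517, 1880955), Add(-2, Mul(123, Mul(-2, -135)), Mul(1651, Mul(-2, -135)))), Pow(Add(-1286407, -2542409), -1)) = Mul(Add(3239472, Add(-2, Mul(123, 270), Mul(1651, 270))), Pow(-3828816, -1)) = Mul(Add(3239472, Add(-2, 33210, 445770)), Rational(-1, 3828816)) = Mul(Add(3239472, 478978), Rational(-1, 3828816)) = Mul(3718450, Rational(-1, 3828816)) = Rational(-1859225, 1914408)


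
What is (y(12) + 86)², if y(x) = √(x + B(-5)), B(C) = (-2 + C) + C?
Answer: 7396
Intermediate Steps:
B(C) = -2 + 2*C
y(x) = √(-12 + x) (y(x) = √(x + (-2 + 2*(-5))) = √(x + (-2 - 10)) = √(x - 12) = √(-12 + x))
(y(12) + 86)² = (√(-12 + 12) + 86)² = (√0 + 86)² = (0 + 86)² = 86² = 7396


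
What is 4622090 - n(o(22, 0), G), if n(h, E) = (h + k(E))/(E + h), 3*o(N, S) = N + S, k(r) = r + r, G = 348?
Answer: 2463572915/533 ≈ 4.6221e+6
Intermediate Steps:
k(r) = 2*r
o(N, S) = N/3 + S/3 (o(N, S) = (N + S)/3 = N/3 + S/3)
n(h, E) = (h + 2*E)/(E + h)
4622090 - n(o(22, 0), G) = 4622090 - (((⅓)*22 + (⅓)*0) + 2*348)/(348 + ((⅓)*22 + (⅓)*0)) = 4622090 - ((22/3 + 0) + 696)/(348 + (22/3 + 0)) = 4622090 - (22/3 + 696)/(348 + 22/3) = 4622090 - 2110/(1066/3*3) = 4622090 - 3*2110/(1066*3) = 4622090 - 1*1055/533 = 4622090 - 1055/533 = 2463572915/533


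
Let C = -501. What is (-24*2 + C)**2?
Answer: 301401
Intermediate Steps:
(-24*2 + C)**2 = (-24*2 - 501)**2 = (-48 - 501)**2 = (-549)**2 = 301401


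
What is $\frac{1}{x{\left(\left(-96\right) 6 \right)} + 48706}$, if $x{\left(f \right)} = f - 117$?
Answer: $\frac{1}{48013} \approx 2.0828 \cdot 10^{-5}$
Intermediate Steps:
$x{\left(f \right)} = -117 + f$ ($x{\left(f \right)} = f - 117 = -117 + f$)
$\frac{1}{x{\left(\left(-96\right) 6 \right)} + 48706} = \frac{1}{\left(-117 - 576\right) + 48706} = \frac{1}{-693 + 48706} = \frac{1}{48013}$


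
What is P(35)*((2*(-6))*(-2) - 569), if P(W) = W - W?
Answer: 0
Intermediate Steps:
P(W) = 0
P(35)*((2*(-6))*(-2) - 569) = 0*((2*(-6))*(-2) - 569) = 0*(-12*(-2) - 569) = 0*(24 - 569) = 0*(-545) = 0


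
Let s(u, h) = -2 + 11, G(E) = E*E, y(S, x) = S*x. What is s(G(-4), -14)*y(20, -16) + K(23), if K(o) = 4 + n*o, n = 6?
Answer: -2738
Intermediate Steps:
K(o) = 4 + 6*o
G(E) = E**2
s(u, h) = 9
s(G(-4), -14)*y(20, -16) + K(23) = 9*(20*(-16)) + (4 + 6*23) = 9*(-320) + (4 + 138) = -2880 + 142 = -2738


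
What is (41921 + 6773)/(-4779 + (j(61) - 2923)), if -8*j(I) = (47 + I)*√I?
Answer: -1500164752/237238747 + 2629476*√61/237238747 ≈ -6.2369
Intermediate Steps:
j(I) = -√I*(47 + I)/8 (j(I) = -(47 + I)*√I/8 = -√I*(47 + I)/8)
(41921 + 6773)/(-4779 + (j(61) - 2923)) = (41921 + 6773)/(-4779 + (√61*(-47 - 1*61)/8 - 2923)) = 48694/(-4779 + (√61*(-47 - 61)/8 - 2923)) = 48694/(-4779 + ((⅛)*√61*(-108) - 2923)) = 48694/(-4779 + (-27*√61/2 - 2923)) = 48694/(-4779 + (-2923 - 27*√61/2)) = 48694/(-7702 - 27*√61/2)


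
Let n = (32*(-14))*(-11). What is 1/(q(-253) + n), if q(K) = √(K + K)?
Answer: 224/1103895 - I*√506/24285690 ≈ 0.00020292 - 9.2624e-7*I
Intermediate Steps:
q(K) = √2*√K (q(K) = √(2*K) = √2*√K)
n = 4928 (n = -448*(-11) = 4928)
1/(q(-253) + n) = 1/(√2*√(-253) + 4928) = 1/(√2*(I*√253) + 4928) = 1/(I*√506 + 4928) = 1/(4928 + I*√506)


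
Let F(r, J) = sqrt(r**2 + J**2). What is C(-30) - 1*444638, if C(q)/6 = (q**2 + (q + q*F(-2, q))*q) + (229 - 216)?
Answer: -433760 + 10800*sqrt(226) ≈ -2.7140e+5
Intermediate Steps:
F(r, J) = sqrt(J**2 + r**2)
C(q) = 78 + 6*q**2 + 6*q*(q + q*sqrt(4 + q**2)) (C(q) = 6*((q**2 + (q + q*sqrt(q**2 + (-2)**2))*q) + (229 - 216)) = 6*((q**2 + (q + q*sqrt(q**2 + 4))*q) + 13) = 6*((q**2 + (q + q*sqrt(4 + q**2))*q) + 13) = 6*((q**2 + q*(q + q*sqrt(4 + q**2))) + 13) = 6*(13 + q**2 + q*(q + q*sqrt(4 + q**2))) = 78 + 6*q**2 + 6*q*(q + q*sqrt(4 + q**2)))
C(-30) - 1*444638 = (78 + 12*(-30)**2 + 6*(-30)**2*sqrt(4 + (-30)**2)) - 1*444638 = (78 + 12*900 + 6*900*sqrt(4 + 900)) - 444638 = (78 + 10800 + 6*900*sqrt(904)) - 444638 = (78 + 10800 + 6*900*(2*sqrt(226))) - 444638 = (78 + 10800 + 10800*sqrt(226)) - 444638 = (10878 + 10800*sqrt(226)) - 444638 = -433760 + 10800*sqrt(226)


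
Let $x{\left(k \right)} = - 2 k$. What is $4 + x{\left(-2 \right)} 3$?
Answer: $16$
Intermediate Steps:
$4 + x{\left(-2 \right)} 3 = 4 + \left(-2\right) \left(-2\right) 3 = 4 + 4 \cdot 3 = 4 + 12 = 16$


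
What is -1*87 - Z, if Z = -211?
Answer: 124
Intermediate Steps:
-1*87 - Z = -1*87 - 1*(-211) = -87 + 211 = 124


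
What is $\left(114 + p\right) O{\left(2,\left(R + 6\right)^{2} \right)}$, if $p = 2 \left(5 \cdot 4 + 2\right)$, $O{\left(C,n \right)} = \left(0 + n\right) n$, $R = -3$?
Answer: $12798$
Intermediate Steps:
$O{\left(C,n \right)} = n^{2}$ ($O{\left(C,n \right)} = n n = n^{2}$)
$p = 44$ ($p = 2 \left(20 + 2\right) = 2 \cdot 22 = 44$)
$\left(114 + p\right) O{\left(2,\left(R + 6\right)^{2} \right)} = \left(114 + 44\right) \left(\left(-3 + 6\right)^{2}\right)^{2} = 158 \left(3^{2}\right)^{2} = 158 \cdot 9^{2} = 158 \cdot 81 = 12798$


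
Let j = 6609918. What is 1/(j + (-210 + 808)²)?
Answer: 1/6967522 ≈ 1.4352e-7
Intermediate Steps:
1/(j + (-210 + 808)²) = 1/(6609918 + (-210 + 808)²) = 1/(6609918 + 598²) = 1/(6609918 + 357604) = 1/6967522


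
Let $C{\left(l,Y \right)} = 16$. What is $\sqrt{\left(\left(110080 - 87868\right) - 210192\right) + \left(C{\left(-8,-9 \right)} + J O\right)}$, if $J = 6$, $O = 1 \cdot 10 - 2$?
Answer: $2 i \sqrt{46979} \approx 433.49 i$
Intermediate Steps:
$O = 8$ ($O = 10 - 2 = 8$)
$\sqrt{\left(\left(110080 - 87868\right) - 210192\right) + \left(C{\left(-8,-9 \right)} + J O\right)} = \sqrt{\left(\left(110080 - 87868\right) - 210192\right) + \left(16 + 6 \cdot 8\right)} = \sqrt{\left(22212 - 210192\right) + \left(16 + 48\right)} = \sqrt{-187980 + 64} = \sqrt{-187916} = 2 i \sqrt{46979}$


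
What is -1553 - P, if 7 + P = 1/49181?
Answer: -76033827/49181 ≈ -1546.0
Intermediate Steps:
P = -344266/49181 (P = -7 + 1/49181 = -344266/49181 ≈ -7.0000)
-1553 - P = -1553 - 1*(-344266/49181) = -1553 + 344266/49181 = -76033827/49181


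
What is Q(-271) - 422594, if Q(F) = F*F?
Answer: -349153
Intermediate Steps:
Q(F) = F**2
Q(-271) - 422594 = (-271)**2 - 422594 = 73441 - 422594 = -349153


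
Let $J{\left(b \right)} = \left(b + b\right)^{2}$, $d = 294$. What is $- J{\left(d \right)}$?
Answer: $-345744$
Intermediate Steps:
$J{\left(b \right)} = 4 b^{2}$ ($J{\left(b \right)} = \left(2 b\right)^{2} = 4 b^{2}$)
$- J{\left(d \right)} = - 4 \cdot 294^{2} = - 4 \cdot 86436 = \left(-1\right) 345744 = -345744$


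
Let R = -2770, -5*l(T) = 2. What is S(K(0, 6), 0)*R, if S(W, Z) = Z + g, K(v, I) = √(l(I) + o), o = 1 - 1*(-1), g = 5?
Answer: -13850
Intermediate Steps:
l(T) = -⅖ (l(T) = -⅕*2 = -⅖)
o = 2 (o = 1 + 1 = 2)
K(v, I) = 2*√10/5 (K(v, I) = √(-⅖ + 2) = √(8/5) = 2*√10/5)
S(W, Z) = 5 + Z (S(W, Z) = Z + 5 = 5 + Z)
S(K(0, 6), 0)*R = (5 + 0)*(-2770) = 5*(-2770) = -13850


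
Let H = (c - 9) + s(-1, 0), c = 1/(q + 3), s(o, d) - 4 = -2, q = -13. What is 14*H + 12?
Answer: -437/5 ≈ -87.400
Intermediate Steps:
s(o, d) = 2 (s(o, d) = 4 - 2 = 2)
c = -1/10 (c = 1/(-13 + 3) = 1/(-10) = -1/10 ≈ -0.10000)
H = -71/10 (H = (-1/10 - 9) + 2 = -91/10 + 2 = -71/10 ≈ -7.1000)
14*H + 12 = 14*(-71/10) + 12 = -497/5 + 12 = -437/5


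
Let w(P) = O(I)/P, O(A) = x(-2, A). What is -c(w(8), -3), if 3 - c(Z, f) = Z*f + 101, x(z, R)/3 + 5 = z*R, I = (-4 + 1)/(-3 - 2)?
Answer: 4199/40 ≈ 104.97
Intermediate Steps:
I = ⅗ (I = -3/(-5) = -3*(-⅕) = ⅗ ≈ 0.60000)
x(z, R) = -15 + 3*R*z (x(z, R) = -15 + 3*(z*R) = -15 + 3*(R*z) = -15 + 3*R*z)
O(A) = -15 - 6*A (O(A) = -15 + 3*A*(-2) = -15 - 6*A)
w(P) = -93/(5*P) (w(P) = (-15 - 6*⅗)/P = (-15 - 18/5)/P = -93/(5*P))
c(Z, f) = -98 - Z*f (c(Z, f) = 3 - (Z*f + 101) = 3 - (101 + Z*f) = 3 + (-101 - Z*f) = -98 - Z*f)
-c(w(8), -3) = -(-98 - 1*(-93/5/8)*(-3)) = -(-98 - 1*(-93/5*⅛)*(-3)) = -(-98 - 1*(-93/40)*(-3)) = -(-98 - 279/40) = -1*(-4199/40) = 4199/40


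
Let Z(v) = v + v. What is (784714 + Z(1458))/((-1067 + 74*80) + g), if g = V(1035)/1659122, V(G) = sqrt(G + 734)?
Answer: 10521779231124519556760/64830179917787910587 - 1306774260860*sqrt(1769)/64830179917787910587 ≈ 162.30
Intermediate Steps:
V(G) = sqrt(734 + G)
Z(v) = 2*v
g = sqrt(1769)/1659122 (g = sqrt(734 + 1035)/1659122 = sqrt(1769)*(1/1659122) = sqrt(1769)/1659122 ≈ 2.5350e-5)
(784714 + Z(1458))/((-1067 + 74*80) + g) = (784714 + 2*1458)/((-1067 + 74*80) + sqrt(1769)/1659122) = (784714 + 2916)/((-1067 + 5920) + sqrt(1769)/1659122) = 787630/(4853 + sqrt(1769)/1659122)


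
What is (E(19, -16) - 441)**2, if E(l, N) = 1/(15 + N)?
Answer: 195364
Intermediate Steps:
(E(19, -16) - 441)**2 = (1/(15 - 16) - 441)**2 = (1/(-1) - 441)**2 = (-1 - 441)**2 = (-442)**2 = 195364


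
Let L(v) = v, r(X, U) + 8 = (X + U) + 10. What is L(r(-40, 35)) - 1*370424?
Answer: -370427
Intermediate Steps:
r(X, U) = 2 + U + X (r(X, U) = -8 + ((X + U) + 10) = -8 + ((U + X) + 10) = -8 + (10 + U + X) = 2 + U + X)
L(r(-40, 35)) - 1*370424 = (2 + 35 - 40) - 1*370424 = -3 - 370424 = -370427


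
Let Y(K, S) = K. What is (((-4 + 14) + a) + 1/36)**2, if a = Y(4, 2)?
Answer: 255025/1296 ≈ 196.78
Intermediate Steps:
a = 4
(((-4 + 14) + a) + 1/36)**2 = (((-4 + 14) + 4) + 1/36)**2 = ((10 + 4) + 1/36)**2 = (14 + 1/36)**2 = (505/36)**2 = 255025/1296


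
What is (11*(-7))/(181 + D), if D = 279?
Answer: -77/460 ≈ -0.16739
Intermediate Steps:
(11*(-7))/(181 + D) = (11*(-7))/(181 + 279) = -77/460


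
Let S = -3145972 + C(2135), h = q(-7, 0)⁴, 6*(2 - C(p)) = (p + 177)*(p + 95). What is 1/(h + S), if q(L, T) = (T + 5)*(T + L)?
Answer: -3/7513915 ≈ -3.9926e-7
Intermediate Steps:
C(p) = 2 - (95 + p)*(177 + p)/6 (C(p) = 2 - (p + 177)*(p + 95)/6 = 2 - (177 + p)*(95 + p)/6 = 2 - (95 + p)*(177 + p)/6)
q(L, T) = (5 + T)*(L + T)
h = 1500625 (h = (0² + 5*(-7) + 5*0 - 7*0)⁴ = (0 - 35 + 0 + 0)⁴ = (-35)⁴ = 1500625)
S = -12015790/3 (S = -3145972 + (-5601/2 - 136/3*2135 - ⅙*2135²) = -3145972 + (-5601/2 - 290360/3 - ⅙*4558225) = -3145972 + (-5601/2 - 290360/3 - 4558225/6) = -3145972 - 2577874/3 = -12015790/3 ≈ -4.0053e+6)
1/(h + S) = 1/(1500625 - 12015790/3) = 1/(-7513915/3) = -3/7513915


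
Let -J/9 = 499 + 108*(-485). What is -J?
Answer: -466929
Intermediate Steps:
J = 466929 (J = -9*(499 + 108*(-485)) = -9*(499 - 52380) = -9*(-51881) = 466929)
-J = -1*466929 = -466929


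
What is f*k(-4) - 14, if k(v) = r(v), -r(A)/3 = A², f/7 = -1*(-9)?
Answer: -3038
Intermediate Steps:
f = 63 (f = 7*(-1*(-9)) = 7*9 = 63)
r(A) = -3*A²
k(v) = -3*v²
f*k(-4) - 14 = 63*(-3*(-4)²) - 14 = 63*(-3*16) - 14 = 63*(-48) - 14 = -3024 - 14 = -3038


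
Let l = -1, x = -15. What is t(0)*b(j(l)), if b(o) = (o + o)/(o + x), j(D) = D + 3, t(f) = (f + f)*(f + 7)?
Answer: 0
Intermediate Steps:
t(f) = 2*f*(7 + f) (t(f) = (2*f)*(7 + f) = 2*f*(7 + f))
j(D) = 3 + D
b(o) = 2*o/(-15 + o) (b(o) = (o + o)/(o - 15) = (2*o)/(-15 + o) = 2*o/(-15 + o))
t(0)*b(j(l)) = (2*0*(7 + 0))*(2*(3 - 1)/(-15 + (3 - 1))) = (2*0*7)*(2*2/(-15 + 2)) = 0*(2*2/(-13)) = 0*(2*2*(-1/13)) = 0*(-4/13) = 0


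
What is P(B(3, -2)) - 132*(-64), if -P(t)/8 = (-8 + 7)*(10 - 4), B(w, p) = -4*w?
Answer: 8496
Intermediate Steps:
P(t) = 48 (P(t) = -8*(-8 + 7)*(10 - 4) = -(-8)*6 = -8*(-6) = 48)
P(B(3, -2)) - 132*(-64) = 48 - 132*(-64) = 48 + 8448 = 8496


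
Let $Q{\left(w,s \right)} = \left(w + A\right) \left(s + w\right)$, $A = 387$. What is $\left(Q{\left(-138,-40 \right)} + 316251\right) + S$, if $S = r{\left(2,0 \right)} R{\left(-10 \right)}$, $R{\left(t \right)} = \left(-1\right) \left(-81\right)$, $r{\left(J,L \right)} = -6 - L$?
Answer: $271443$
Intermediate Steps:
$R{\left(t \right)} = 81$
$S = -486$ ($S = \left(-6 - 0\right) 81 = \left(-6 + 0\right) 81 = \left(-6\right) 81 = -486$)
$Q{\left(w,s \right)} = \left(387 + w\right) \left(s + w\right)$ ($Q{\left(w,s \right)} = \left(w + 387\right) \left(s + w\right) = \left(387 + w\right) \left(s + w\right)$)
$\left(Q{\left(-138,-40 \right)} + 316251\right) + S = \left(\left(\left(-138\right)^{2} + 387 \left(-40\right) + 387 \left(-138\right) - -5520\right) + 316251\right) - 486 = \left(\left(19044 - 15480 - 53406 + 5520\right) + 316251\right) - 486 = \left(-44322 + 316251\right) - 486 = 271929 - 486 = 271443$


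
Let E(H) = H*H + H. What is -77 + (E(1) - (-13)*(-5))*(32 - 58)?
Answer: 1561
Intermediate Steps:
E(H) = H + H² (E(H) = H² + H = H + H²)
-77 + (E(1) - (-13)*(-5))*(32 - 58) = -77 + (1*(1 + 1) - (-13)*(-5))*(32 - 58) = -77 + (1*2 - 1*65)*(-26) = -77 + (2 - 65)*(-26) = -77 - 63*(-26) = -77 + 1638 = 1561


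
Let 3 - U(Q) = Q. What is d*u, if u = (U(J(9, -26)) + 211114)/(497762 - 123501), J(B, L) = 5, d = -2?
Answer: -422224/374261 ≈ -1.1282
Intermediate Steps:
U(Q) = 3 - Q
u = 211112/374261 (u = ((3 - 1*5) + 211114)/(497762 - 123501) = ((3 - 5) + 211114)/374261 = (-2 + 211114)*(1/374261) = 211112*(1/374261) = 211112/374261 ≈ 0.56408)
d*u = -2*211112/374261 = -422224/374261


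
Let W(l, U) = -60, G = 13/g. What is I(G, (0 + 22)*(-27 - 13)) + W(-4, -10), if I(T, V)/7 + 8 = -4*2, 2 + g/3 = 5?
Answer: -172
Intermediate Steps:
g = 9 (g = -6 + 3*5 = -6 + 15 = 9)
G = 13/9 ≈ 1.4444
I(T, V) = -112 (I(T, V) = -56 + 7*(-4*2) = -56 + 7*(-8) = -56 - 56 = -112)
I(G, (0 + 22)*(-27 - 13)) + W(-4, -10) = -112 - 60 = -172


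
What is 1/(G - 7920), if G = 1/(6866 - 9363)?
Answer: -2497/19776241 ≈ -0.00012626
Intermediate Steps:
G = -1/2497 (G = 1/(-2497) = -1/2497 ≈ -0.00040048)
1/(G - 7920) = 1/(-1/2497 - 7920) = 1/(-19776241/2497) = -2497/19776241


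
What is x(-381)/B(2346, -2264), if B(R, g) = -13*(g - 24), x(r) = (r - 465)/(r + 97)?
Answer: 423/4223648 ≈ 0.00010015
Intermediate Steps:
x(r) = (-465 + r)/(97 + r)
B(R, g) = 312 - 13*g (B(R, g) = -13*(-24 + g) = 312 - 13*g)
x(-381)/B(2346, -2264) = ((-465 - 381)/(97 - 381))/(312 - 13*(-2264)) = (-846/(-284))/(312 + 29432) = -1/284*(-846)/29744 = (423/142)*(1/29744) = 423/4223648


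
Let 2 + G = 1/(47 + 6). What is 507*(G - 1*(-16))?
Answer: 376701/53 ≈ 7107.6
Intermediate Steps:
G = -105/53 (G = -2 + 1/(47 + 6) = -2 + 1/53 = -105/53 ≈ -1.9811)
507*(G - 1*(-16)) = 507*(-105/53 - 1*(-16)) = 507*(-105/53 + 16) = 507*(743/53) = 376701/53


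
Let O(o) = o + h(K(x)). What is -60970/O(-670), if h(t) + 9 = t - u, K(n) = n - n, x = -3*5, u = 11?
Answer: 6097/69 ≈ 88.362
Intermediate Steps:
x = -15
K(n) = 0
h(t) = -20 + t (h(t) = -9 + (t - 1*11) = -9 + (t - 11) = -9 + (-11 + t) = -20 + t)
O(o) = -20 + o (O(o) = o + (-20 + 0) = o - 20 = -20 + o)
-60970/O(-670) = -60970/(-20 - 670) = -60970/(-690) = -60970*(-1/690) = 6097/69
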